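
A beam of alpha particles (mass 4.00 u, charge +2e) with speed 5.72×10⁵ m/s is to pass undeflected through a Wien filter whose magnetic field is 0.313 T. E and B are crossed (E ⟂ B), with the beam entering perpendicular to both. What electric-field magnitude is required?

For straight-line motion qE = qvB, so E = vB.
E = 5.72×10⁵ × 0.313 = 1.79×10⁵ V/m.

E = 1.79×10⁵ V/m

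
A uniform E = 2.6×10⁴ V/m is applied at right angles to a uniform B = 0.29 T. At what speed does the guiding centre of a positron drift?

v_d ≈ 9.0×10⁴ m/s

The steady drift has the magnetic force balancing the electric force, so v_d = E/B.
v_d = 2.6×10⁴/0.29 = 9.0×10⁴ m/s.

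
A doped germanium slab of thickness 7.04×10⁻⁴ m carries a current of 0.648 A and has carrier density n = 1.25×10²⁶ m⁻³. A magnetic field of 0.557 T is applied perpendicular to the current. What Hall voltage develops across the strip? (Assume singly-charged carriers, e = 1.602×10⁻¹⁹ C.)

V_H = IB/(n e t).
V_H = (0.648)(0.557)/((1.25×10²⁶)(1.602×10⁻¹⁹)(7.04×10⁻⁴)) ≈ 2.56×10⁻⁵ V.

V_H ≈ 2.56×10⁻⁵ V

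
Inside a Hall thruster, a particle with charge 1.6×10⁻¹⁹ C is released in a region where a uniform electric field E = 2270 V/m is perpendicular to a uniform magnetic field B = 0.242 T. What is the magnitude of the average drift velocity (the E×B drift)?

The steady drift has the magnetic force balancing the electric force, so v_d = E/B.
v_d = 2270/0.242 = 9380 m/s.

v_d ≈ 9380 m/s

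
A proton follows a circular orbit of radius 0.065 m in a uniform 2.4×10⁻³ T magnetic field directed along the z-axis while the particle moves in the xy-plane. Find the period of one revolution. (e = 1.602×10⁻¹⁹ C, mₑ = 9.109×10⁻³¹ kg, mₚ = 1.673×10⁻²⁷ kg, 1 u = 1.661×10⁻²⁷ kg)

T ≈ 2.7×10⁻⁵ s

The cyclotron period depends only on m, q, B: T = 2πm/(|q|B).
T = 2π(1.673×10⁻²⁷)/((1.602×10⁻¹⁹)(2.4×10⁻³)) ≈ 2.7×10⁻⁵ s.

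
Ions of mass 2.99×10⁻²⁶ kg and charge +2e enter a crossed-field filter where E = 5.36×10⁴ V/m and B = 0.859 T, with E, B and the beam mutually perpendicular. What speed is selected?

Straight-line motion ⇒ electric and magnetic forces cancel, so E = vB.
v = E/B = 5.36×10⁴/0.859 = 6.24×10⁴ m/s.

v = 6.24×10⁴ m/s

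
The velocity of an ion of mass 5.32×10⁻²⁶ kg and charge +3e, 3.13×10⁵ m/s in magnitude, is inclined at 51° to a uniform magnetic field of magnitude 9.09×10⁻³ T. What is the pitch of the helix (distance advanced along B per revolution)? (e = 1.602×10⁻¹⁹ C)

p ≈ 15.1 m

v∥ = v cosθ = 3.13×10⁵·cos51° ≈ 1.970×10⁵ m/s.
T = 2πm/(|q|B) = 2π(5.32×10⁻²⁶)/((4.806×10⁻¹⁹)(9.09×10⁻³)) ≈ 7.651×10⁻⁵ s.
pitch = v∥ T = (1.970×10⁵)(7.651×10⁻⁵) ≈ 15.1 m.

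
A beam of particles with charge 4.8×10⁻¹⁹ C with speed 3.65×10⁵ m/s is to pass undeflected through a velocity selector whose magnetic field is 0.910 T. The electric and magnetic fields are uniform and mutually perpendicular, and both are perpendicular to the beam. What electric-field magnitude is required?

For straight-line motion qE = qvB, so E = vB.
E = 3.65×10⁵ × 0.910 = 3.32×10⁵ V/m.

E = 3.32×10⁵ V/m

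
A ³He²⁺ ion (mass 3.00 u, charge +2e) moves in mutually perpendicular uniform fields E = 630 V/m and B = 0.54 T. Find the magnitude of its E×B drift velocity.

v_d ≈ 1200 m/s

The E×B drift speed is v_d = E/B.
v_d = 630/0.54 = 1200 m/s.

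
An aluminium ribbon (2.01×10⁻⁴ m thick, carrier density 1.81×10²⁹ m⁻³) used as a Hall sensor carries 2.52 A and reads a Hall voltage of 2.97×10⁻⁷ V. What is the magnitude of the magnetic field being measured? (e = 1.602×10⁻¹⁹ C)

From V_H = IB/(n e t), B = V_H n e t / I.
B = (2.97×10⁻⁷)(1.81×10²⁹)(1.602×10⁻¹⁹)(2.01×10⁻⁴)/2.52 ≈ 0.687 T.

B ≈ 0.687 T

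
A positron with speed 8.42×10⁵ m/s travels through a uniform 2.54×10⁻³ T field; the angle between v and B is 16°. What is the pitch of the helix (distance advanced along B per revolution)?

p ≈ 0.0114 m

v∥ = v cosθ = 8.42×10⁵·cos16° ≈ 8.094×10⁵ m/s.
T = 2πm/(|q|B) = 2π(9.109×10⁻³¹)/((1.602×10⁻¹⁹)(2.54×10⁻³)) ≈ 1.407×10⁻⁸ s.
pitch = v∥ T = (8.094×10⁵)(1.407×10⁻⁸) ≈ 0.0114 m.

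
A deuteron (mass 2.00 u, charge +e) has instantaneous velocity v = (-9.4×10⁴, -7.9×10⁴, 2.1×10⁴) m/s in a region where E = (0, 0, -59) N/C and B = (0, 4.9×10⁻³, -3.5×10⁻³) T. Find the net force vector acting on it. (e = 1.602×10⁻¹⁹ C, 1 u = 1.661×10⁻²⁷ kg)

F ≈ (2.78×10⁻¹⁷, -5.27×10⁻¹⁷, -8.32×10⁻¹⁷) N

v×B = (174, -329, -461) N/C.
E + v×B = (174, -329, -520) N/C.
F = q(E + v×B) = (1.602×10⁻¹⁹ C)·(174, -329, -520) = (2.78×10⁻¹⁷, -5.27×10⁻¹⁷, -8.32×10⁻¹⁷) N.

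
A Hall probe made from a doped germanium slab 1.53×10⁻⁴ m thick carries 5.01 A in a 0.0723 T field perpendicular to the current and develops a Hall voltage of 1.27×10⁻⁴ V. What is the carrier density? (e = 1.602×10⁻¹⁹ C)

From V_H = IB/(n e t), n = IB/(V_H e t).
n = (5.01)(0.0723)/((1.27×10⁻⁴)(1.602×10⁻¹⁹)(1.53×10⁻⁴)) ≈ 1.16×10²⁶ m⁻³.

n ≈ 1.16×10²⁶ m⁻³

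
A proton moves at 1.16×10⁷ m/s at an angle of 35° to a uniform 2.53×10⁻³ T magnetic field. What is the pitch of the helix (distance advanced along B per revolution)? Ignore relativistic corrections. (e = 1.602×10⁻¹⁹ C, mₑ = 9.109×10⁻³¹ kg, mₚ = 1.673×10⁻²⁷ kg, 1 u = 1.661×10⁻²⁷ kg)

p ≈ 246 m

v∥ = v cosθ = 1.16×10⁷·cos35° ≈ 9.502×10⁶ m/s.
T = 2πm/(|q|B) = 2π(1.673×10⁻²⁷)/((1.602×10⁻¹⁹)(2.53×10⁻³)) ≈ 2.594×10⁻⁵ s.
pitch = v∥ T = (9.502×10⁶)(2.594×10⁻⁵) ≈ 246 m.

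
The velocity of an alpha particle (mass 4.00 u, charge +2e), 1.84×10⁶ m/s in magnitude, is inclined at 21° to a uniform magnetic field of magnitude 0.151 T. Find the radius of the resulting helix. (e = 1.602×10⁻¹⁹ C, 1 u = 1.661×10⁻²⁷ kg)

r ≈ 0.0906 m

v⊥ = v sinθ = 1.84×10⁶·sin21° ≈ 6.594×10⁵ m/s.
r = m v⊥/(|q|B) = (6.644×10⁻²⁷)(6.594×10⁵)/((3.204×10⁻¹⁹)(0.151)) ≈ 0.0906 m.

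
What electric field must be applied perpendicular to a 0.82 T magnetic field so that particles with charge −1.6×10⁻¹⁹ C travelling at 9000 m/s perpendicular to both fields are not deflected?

For straight-line motion qE = qvB, so E = vB.
E = 9000 × 0.82 = 7400 V/m.

E = 7400 V/m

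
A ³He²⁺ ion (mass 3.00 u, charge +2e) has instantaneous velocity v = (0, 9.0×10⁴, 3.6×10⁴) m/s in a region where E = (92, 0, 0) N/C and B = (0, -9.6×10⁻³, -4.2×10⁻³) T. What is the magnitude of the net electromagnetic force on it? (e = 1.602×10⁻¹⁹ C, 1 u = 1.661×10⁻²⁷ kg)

|F| ≈ 1.91×10⁻¹⁷ N

v×B = (-32.4, 0, 0) N/C.
E + v×B = (59.6, 0, 0) N/C.
F = q(E + v×B) = (3.204×10⁻¹⁹ C)·(59.6, 0, 0) = (1.91×10⁻¹⁷, 0, 0) N.
|F| = 1.91×10⁻¹⁷ N.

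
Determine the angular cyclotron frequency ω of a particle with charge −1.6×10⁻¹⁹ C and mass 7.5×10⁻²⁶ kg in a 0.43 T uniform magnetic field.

ω ≈ 9.2×10⁵ rad/s

ω = |q|B/m.
ω = (1.6×10⁻¹⁹)(0.43)/7.5×10⁻²⁶ ≈ 9.2×10⁵ rad/s.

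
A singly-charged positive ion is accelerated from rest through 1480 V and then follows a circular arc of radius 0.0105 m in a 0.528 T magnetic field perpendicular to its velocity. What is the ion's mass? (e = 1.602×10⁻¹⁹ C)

Combine |q|V = ½mv² and r = mv/(|q|B): eliminate v to get m = qB²r²/(2V).
m = (1.602×10⁻¹⁹)(0.528)²(0.0105)²/(2·1480) ≈ 1.66×10⁻²⁷ kg.

m ≈ 1.66×10⁻²⁷ kg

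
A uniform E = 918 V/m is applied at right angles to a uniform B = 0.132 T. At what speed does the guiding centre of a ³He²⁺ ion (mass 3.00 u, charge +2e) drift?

v_d ≈ 6950 m/s

The steady drift has the magnetic force balancing the electric force, so v_d = E/B.
v_d = 918/0.132 = 6950 m/s.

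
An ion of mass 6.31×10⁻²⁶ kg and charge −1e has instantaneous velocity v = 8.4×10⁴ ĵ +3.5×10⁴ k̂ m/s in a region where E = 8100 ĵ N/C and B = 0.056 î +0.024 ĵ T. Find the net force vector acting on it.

v×B = (-840, 1960, -4700) N/C.
E + v×B = (-840, 1.01×10⁴, -4700) N/C.
F = q(E + v×B) = (−1.602×10⁻¹⁹ C)·(-840, 1.01×10⁴, -4700) = (1.35×10⁻¹⁶, -1.61×10⁻¹⁵, 7.54×10⁻¹⁶) N.

F ≈ (1.35×10⁻¹⁶, -1.61×10⁻¹⁵, 7.54×10⁻¹⁶) N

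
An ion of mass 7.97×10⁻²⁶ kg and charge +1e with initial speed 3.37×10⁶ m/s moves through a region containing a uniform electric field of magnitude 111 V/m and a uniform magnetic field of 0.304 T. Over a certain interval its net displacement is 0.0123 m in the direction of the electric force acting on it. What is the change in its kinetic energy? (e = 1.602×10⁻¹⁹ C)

ΔKE ≈ 2.19×10⁻¹⁹ J

The magnetic force is always ⟂ v and does no work; only the electric force changes KE.
ΔKE = F_E · d = |q|E d = (1.602×10⁻¹⁹)(111)(0.0123) ≈ 2.19×10⁻¹⁹ J.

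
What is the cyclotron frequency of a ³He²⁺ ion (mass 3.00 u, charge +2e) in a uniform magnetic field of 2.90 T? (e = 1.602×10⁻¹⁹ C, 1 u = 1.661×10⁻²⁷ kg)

f ≈ 2.97×10⁷ Hz

f = |q|B/(2πm).
f = (3.204×10⁻¹⁹)(2.90)/(2π·4.983×10⁻²⁷) ≈ 2.97×10⁷ Hz.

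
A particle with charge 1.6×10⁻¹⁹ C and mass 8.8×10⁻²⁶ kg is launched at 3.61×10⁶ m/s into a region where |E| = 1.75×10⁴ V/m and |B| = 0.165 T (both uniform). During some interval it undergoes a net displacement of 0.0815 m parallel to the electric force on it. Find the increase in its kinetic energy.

The magnetic force is always ⟂ v and does no work; only the electric force changes KE.
ΔKE = F_E · d = |q|E d = (1.6×10⁻¹⁹)(1.75×10⁴)(0.0815) ≈ 2.28×10⁻¹⁶ J.

ΔKE ≈ 2.28×10⁻¹⁶ J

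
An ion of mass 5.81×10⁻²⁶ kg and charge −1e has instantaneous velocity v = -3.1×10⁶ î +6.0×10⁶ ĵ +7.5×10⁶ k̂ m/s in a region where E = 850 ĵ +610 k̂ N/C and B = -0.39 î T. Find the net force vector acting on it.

F ≈ (0, 4.68×10⁻¹³, -3.75×10⁻¹³) N

v×B = (0, -2.92×10⁶, 2.34×10⁶) N/C.
E + v×B = (0, -2.92×10⁶, 2.34×10⁶) N/C.
F = q(E + v×B) = (−1.602×10⁻¹⁹ C)·(0, -2.92×10⁶, 2.34×10⁶) = (0, 4.68×10⁻¹³, -3.75×10⁻¹³) N.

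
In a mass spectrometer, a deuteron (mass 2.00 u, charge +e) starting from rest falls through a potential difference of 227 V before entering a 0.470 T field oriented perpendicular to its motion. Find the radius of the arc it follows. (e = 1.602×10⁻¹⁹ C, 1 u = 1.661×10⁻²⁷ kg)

r ≈ 6.53×10⁻³ m

Acceleration: |q|V = ½mv² ⇒ v = √(2|q|V/m) = √(2·1.602×10⁻¹⁹·227/3.322×10⁻²⁷) ≈ 1.480×10⁵ m/s.
In the field: r = mv/(|q|B) = (3.322×10⁻²⁷)(1.480×10⁵)/((1.602×10⁻¹⁹)(0.470)) ≈ 6.53×10⁻³ m.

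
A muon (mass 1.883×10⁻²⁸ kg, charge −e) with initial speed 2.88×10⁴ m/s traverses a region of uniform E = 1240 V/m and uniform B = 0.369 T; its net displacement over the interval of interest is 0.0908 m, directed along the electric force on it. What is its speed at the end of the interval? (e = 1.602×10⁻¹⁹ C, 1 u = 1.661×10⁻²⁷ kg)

v_f ≈ 4.39×10⁵ m/s

B does no work; ΔKE = |q|E d.
½mv_f² = ½mv₀² + |q|Ed = ½(1.883×10⁻²⁸)(2.88×10⁴)² + (1.602×10⁻¹⁹)(1240)(0.0908) ≈ 7.809×10⁻²⁰ J + 1.804×10⁻¹⁷ J ≈ 1.812×10⁻¹⁷ J.
v_f = √(2·1.812×10⁻¹⁷/1.883×10⁻²⁸) ≈ 4.39×10⁵ m/s.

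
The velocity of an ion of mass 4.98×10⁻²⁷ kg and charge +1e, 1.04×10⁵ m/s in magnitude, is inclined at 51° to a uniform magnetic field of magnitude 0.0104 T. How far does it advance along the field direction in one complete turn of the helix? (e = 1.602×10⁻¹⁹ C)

p ≈ 1.23 m

v∥ = v cosθ = 1.04×10⁵·cos51° ≈ 6.545×10⁴ m/s.
T = 2πm/(|q|B) = 2π(4.98×10⁻²⁷)/((1.602×10⁻¹⁹)(0.0104)) ≈ 1.878×10⁻⁵ s.
pitch = v∥ T = (6.545×10⁴)(1.878×10⁻⁵) ≈ 1.23 m.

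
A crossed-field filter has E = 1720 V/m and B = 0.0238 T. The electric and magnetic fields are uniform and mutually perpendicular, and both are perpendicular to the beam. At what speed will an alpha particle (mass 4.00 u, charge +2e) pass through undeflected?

v = 7.23×10⁴ m/s

Zero net Lorentz force requires |qE| = |q v×B|, i.e. E = vB.
v = E/B = 1720/0.0238 = 7.23×10⁴ m/s.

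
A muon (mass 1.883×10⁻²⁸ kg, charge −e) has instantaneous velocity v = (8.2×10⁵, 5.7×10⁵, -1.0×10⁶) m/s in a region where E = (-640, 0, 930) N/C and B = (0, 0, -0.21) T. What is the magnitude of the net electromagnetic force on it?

v×B = (-1.20×10⁵, 1.72×10⁵, 0) N/C.
E + v×B = (-1.20×10⁵, 1.72×10⁵, 930) N/C.
F = q(E + v×B) = (−1.602×10⁻¹⁹ C)·(-1.20×10⁵, 1.72×10⁵, 930) = (1.93×10⁻¹⁴, -2.76×10⁻¹⁴, -1.49×10⁻¹⁶) N.
|F| = 3.37×10⁻¹⁴ N.

|F| ≈ 3.37×10⁻¹⁴ N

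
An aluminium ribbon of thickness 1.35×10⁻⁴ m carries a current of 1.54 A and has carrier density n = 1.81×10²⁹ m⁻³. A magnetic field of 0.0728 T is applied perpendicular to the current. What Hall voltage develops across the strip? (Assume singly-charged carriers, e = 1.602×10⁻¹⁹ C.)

V_H = IB/(n e t).
V_H = (1.54)(0.0728)/((1.81×10²⁹)(1.602×10⁻¹⁹)(1.35×10⁻⁴)) ≈ 2.86×10⁻⁸ V.

V_H ≈ 2.86×10⁻⁸ V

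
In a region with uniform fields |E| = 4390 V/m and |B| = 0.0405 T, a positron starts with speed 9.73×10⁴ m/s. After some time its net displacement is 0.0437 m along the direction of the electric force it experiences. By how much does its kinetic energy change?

ΔKE ≈ 3.07×10⁻¹⁷ J

The magnetic force is always ⟂ v and does no work; only the electric force changes KE.
ΔKE = F_E · d = |q|E d = (1.602×10⁻¹⁹)(4390)(0.0437) ≈ 3.07×10⁻¹⁷ J.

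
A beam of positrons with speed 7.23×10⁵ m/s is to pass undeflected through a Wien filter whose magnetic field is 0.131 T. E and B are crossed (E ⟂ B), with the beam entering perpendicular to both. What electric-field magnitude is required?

For straight-line motion qE = qvB, so E = vB.
E = 7.23×10⁵ × 0.131 = 9.47×10⁴ V/m.

E = 9.47×10⁴ V/m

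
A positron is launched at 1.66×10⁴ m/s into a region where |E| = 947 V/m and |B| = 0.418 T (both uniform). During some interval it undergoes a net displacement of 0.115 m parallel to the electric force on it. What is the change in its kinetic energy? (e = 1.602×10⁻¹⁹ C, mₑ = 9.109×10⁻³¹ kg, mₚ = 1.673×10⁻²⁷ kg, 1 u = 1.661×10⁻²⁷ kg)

ΔKE ≈ 1.74×10⁻¹⁷ J

The magnetic force is always ⟂ v and does no work; only the electric force changes KE.
ΔKE = F_E · d = |q|E d = (1.602×10⁻¹⁹)(947)(0.115) ≈ 1.74×10⁻¹⁷ J.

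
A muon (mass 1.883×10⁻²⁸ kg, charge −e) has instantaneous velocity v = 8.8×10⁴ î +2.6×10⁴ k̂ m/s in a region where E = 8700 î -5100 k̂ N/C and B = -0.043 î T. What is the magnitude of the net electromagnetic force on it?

|F| ≈ 1.63×10⁻¹⁵ N

v×B = (0, -1120, 0) N/C.
E + v×B = (8700, -1120, -5100) N/C.
F = q(E + v×B) = (−1.602×10⁻¹⁹ C)·(8700, -1120, -5100) = (-1.39×10⁻¹⁵, 1.79×10⁻¹⁶, 8.17×10⁻¹⁶) N.
|F| = 1.63×10⁻¹⁵ N.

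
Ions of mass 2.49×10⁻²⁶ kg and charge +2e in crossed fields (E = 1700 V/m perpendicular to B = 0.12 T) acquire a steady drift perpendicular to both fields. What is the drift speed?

The E×B drift speed is v_d = E/B.
v_d = 1700/0.12 = 1.4×10⁴ m/s.

v_d ≈ 1.4×10⁴ m/s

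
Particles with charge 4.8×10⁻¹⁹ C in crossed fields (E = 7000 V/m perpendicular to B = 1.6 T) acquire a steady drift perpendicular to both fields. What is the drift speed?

v_d ≈ 4400 m/s

The steady drift has the magnetic force balancing the electric force, so v_d = E/B.
v_d = 7000/1.6 = 4400 m/s.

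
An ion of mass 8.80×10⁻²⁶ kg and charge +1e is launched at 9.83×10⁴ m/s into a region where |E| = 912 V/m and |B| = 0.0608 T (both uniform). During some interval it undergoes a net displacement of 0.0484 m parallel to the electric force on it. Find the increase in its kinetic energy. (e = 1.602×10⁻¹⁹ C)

ΔKE ≈ 7.07×10⁻¹⁸ J

The magnetic force is always ⟂ v and does no work; only the electric force changes KE.
ΔKE = F_E · d = |q|E d = (1.602×10⁻¹⁹)(912)(0.0484) ≈ 7.07×10⁻¹⁸ J.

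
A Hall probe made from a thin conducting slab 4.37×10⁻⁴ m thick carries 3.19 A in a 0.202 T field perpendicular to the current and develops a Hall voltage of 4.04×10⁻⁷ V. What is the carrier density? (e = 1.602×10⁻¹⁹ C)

From V_H = IB/(n e t), n = IB/(V_H e t).
n = (3.19)(0.202)/((4.04×10⁻⁷)(1.602×10⁻¹⁹)(4.37×10⁻⁴)) ≈ 2.28×10²⁸ m⁻³.

n ≈ 2.28×10²⁸ m⁻³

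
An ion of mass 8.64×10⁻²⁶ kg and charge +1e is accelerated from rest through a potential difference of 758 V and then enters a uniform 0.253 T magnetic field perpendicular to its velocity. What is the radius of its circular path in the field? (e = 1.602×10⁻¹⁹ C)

r ≈ 0.113 m

Acceleration: |q|V = ½mv² ⇒ v = √(2|q|V/m) = √(2·1.602×10⁻¹⁹·758/8.64×10⁻²⁶) ≈ 5.302×10⁴ m/s.
In the field: r = mv/(|q|B) = (8.64×10⁻²⁶)(5.302×10⁴)/((1.602×10⁻¹⁹)(0.253)) ≈ 0.113 m.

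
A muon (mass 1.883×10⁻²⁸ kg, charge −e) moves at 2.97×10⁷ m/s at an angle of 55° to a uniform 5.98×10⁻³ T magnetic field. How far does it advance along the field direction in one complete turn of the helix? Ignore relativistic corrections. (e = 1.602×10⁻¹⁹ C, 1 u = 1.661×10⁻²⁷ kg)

v∥ = v cosθ = 2.97×10⁷·cos55° ≈ 1.704×10⁷ m/s.
T = 2πm/(|q|B) = 2π(1.883×10⁻²⁸)/((1.602×10⁻¹⁹)(5.98×10⁻³)) ≈ 1.235×10⁻⁶ s.
pitch = v∥ T = (1.704×10⁷)(1.235×10⁻⁶) ≈ 21.0 m.

p ≈ 21.0 m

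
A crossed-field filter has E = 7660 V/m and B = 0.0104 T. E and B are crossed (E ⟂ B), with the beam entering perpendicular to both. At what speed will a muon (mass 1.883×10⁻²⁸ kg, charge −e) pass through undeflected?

v = 7.37×10⁵ m/s

For undeflected motion the electric and magnetic forces balance: qE = qvB.
v = E/B = 7660/0.0104 = 7.37×10⁵ m/s.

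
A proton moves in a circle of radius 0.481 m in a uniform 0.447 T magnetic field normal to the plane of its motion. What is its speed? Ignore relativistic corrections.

v ≈ 2.06×10⁷ m/s

From |q|vB = mv²/r, v = |q|Br/m.
v = (1.602×10⁻¹⁹)(0.447)(0.481)/1.673×10⁻²⁷ ≈ 2.06×10⁷ m/s.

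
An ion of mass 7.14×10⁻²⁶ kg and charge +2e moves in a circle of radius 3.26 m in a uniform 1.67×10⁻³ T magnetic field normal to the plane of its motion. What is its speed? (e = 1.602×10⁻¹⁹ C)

v ≈ 2.44×10⁴ m/s

From |q|vB = mv²/r, v = |q|Br/m.
v = (3.204×10⁻¹⁹)(1.67×10⁻³)(3.26)/7.14×10⁻²⁶ ≈ 2.44×10⁴ m/s.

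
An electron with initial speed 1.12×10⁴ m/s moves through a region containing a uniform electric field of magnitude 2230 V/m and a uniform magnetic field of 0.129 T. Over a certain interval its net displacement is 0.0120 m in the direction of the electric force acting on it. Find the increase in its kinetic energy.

The magnetic force is always ⟂ v and does no work; only the electric force changes KE.
ΔKE = F_E · d = |q|E d = (1.602×10⁻¹⁹)(2230)(0.0120) ≈ 4.29×10⁻¹⁸ J.

ΔKE ≈ 4.29×10⁻¹⁸ J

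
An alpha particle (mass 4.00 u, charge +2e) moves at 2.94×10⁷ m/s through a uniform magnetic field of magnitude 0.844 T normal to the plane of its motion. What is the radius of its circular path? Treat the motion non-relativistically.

The magnetic force provides the centripetal force: |q|vB = mv²/r.
r = mv/(|q|B) = (6.644×10⁻²⁷)(2.94×10⁷)/((3.204×10⁻¹⁹)(0.844)) ≈ 0.722 m.

r ≈ 0.722 m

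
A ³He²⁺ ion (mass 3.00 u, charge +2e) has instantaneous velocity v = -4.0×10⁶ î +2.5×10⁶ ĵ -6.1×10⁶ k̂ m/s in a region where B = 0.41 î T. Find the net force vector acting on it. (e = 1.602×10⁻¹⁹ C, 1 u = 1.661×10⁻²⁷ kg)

F ≈ (0, -8.01×10⁻¹³, -3.28×10⁻¹³) N

v×B = (0, -2.50×10⁶, -1.02×10⁶) N/C.
F = q v×B = (3.204×10⁻¹⁹ C)·(0, -2.50×10⁶, -1.02×10⁶) = (0, -8.01×10⁻¹³, -3.28×10⁻¹³) N.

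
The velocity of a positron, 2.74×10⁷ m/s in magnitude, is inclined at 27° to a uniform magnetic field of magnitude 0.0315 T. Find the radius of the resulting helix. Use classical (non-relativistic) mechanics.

v⊥ = v sinθ = 2.74×10⁷·sin27° ≈ 1.244×10⁷ m/s.
r = m v⊥/(|q|B) = (9.109×10⁻³¹)(1.244×10⁷)/((1.602×10⁻¹⁹)(0.0315)) ≈ 2.25×10⁻³ m.

r ≈ 2.25×10⁻³ m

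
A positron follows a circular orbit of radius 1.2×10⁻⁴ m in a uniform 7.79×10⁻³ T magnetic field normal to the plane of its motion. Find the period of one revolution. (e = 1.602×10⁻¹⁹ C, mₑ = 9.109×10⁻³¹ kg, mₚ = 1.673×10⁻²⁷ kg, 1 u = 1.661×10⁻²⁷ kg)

T ≈ 4.59×10⁻⁹ s

The cyclotron period depends only on m, q, B: T = 2πm/(|q|B).
T = 2π(9.109×10⁻³¹)/((1.602×10⁻¹⁹)(7.79×10⁻³)) ≈ 4.59×10⁻⁹ s.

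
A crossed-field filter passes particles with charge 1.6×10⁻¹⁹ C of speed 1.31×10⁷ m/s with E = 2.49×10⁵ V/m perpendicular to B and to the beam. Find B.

Balance of forces in the selector: qE = qvB ⇒ B = E/v.
B = 2.49×10⁵/1.31×10⁷ = 0.0190 T.

B = 0.0190 T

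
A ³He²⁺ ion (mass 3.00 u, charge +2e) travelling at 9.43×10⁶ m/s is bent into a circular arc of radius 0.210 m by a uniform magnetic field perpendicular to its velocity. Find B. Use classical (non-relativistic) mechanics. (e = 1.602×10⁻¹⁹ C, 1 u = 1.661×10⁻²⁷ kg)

From |q|vB = mv²/r, B = mv/(|q|r).
B = (4.983×10⁻²⁷)(9.43×10⁶)/((3.204×10⁻¹⁹)(0.210)) ≈ 0.698 T.

B ≈ 0.698 T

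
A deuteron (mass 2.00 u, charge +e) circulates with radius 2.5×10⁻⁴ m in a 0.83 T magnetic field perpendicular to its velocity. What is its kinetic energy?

v = |q|Br/m, then KE = ½mv² = (qBr)²/(2m).
v = (1.602×10⁻¹⁹)(0.83)(2.5×10⁻⁴)/3.322×10⁻²⁷ ≈ 1.001×10⁴ m/s.
KE = ½(3.322×10⁻²⁷)(1.001×10⁴)² ≈ 1.7×10⁻¹⁹ J = 1.0 eV.

KE ≈ 1.0 eV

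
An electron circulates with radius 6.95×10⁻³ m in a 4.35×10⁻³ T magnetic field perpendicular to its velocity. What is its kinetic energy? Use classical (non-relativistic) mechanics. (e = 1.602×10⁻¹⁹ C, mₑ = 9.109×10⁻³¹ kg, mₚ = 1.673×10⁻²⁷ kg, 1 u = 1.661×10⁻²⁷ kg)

KE ≈ 1.29×10⁻¹⁷ J

v = |q|Br/m, then KE = ½mv² = (qBr)²/(2m).
v = (1.602×10⁻¹⁹)(4.35×10⁻³)(6.95×10⁻³)/9.109×10⁻³¹ ≈ 5.317×10⁶ m/s.
KE = ½(9.109×10⁻³¹)(5.317×10⁶)² ≈ 1.29×10⁻¹⁷ J.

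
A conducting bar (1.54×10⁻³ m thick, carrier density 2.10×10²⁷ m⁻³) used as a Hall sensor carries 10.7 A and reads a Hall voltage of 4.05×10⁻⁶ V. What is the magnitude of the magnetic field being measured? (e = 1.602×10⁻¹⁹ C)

B ≈ 0.196 T

From V_H = IB/(n e t), B = V_H n e t / I.
B = (4.05×10⁻⁶)(2.10×10²⁷)(1.602×10⁻¹⁹)(1.54×10⁻³)/10.7 ≈ 0.196 T.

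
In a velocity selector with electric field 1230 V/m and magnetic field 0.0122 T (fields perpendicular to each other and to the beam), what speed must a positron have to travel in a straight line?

v = 1.01×10⁵ m/s

For undeflected motion the electric and magnetic forces balance: qE = qvB.
v = E/B = 1230/0.0122 = 1.01×10⁵ m/s.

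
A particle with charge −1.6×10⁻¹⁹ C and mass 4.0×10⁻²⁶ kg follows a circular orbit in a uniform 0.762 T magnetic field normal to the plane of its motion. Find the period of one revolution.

T ≈ 2.06×10⁻⁶ s

The cyclotron period depends only on m, q, B: T = 2πm/(|q|B).
T = 2π(4.0×10⁻²⁶)/((1.6×10⁻¹⁹)(0.762)) ≈ 2.06×10⁻⁶ s.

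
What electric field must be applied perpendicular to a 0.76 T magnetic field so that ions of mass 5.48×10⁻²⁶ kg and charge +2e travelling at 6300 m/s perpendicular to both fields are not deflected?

For straight-line motion qE = qvB, so E = vB.
E = 6300 × 0.76 = 4800 V/m.

E = 4800 V/m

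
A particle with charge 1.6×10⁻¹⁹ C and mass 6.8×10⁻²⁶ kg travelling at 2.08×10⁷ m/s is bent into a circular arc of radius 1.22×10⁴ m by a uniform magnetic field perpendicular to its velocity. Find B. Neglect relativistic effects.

From |q|vB = mv²/r, B = mv/(|q|r).
B = (6.8×10⁻²⁶)(2.08×10⁷)/((1.6×10⁻¹⁹)(1.22×10⁴)) ≈ 7.25×10⁻⁴ T.

B ≈ 7.25×10⁻⁴ T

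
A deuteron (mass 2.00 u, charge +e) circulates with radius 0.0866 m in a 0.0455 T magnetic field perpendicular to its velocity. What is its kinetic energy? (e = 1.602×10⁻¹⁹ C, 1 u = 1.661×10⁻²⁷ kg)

v = |q|Br/m, then KE = ½mv² = (qBr)²/(2m).
v = (1.602×10⁻¹⁹)(0.0455)(0.0866)/3.322×10⁻²⁷ ≈ 1.900×10⁵ m/s.
KE = ½(3.322×10⁻²⁷)(1.900×10⁵)² ≈ 6.00×10⁻¹⁷ J = 374 eV.

KE ≈ 374 eV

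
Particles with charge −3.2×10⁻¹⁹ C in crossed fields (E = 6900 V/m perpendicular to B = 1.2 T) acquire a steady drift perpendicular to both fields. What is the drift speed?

In crossed fields the guiding centre drifts at v_d = |E×B|/B² = E/B, independent of charge and mass.
v_d = 6900/1.2 = 5800 m/s.

v_d ≈ 5800 m/s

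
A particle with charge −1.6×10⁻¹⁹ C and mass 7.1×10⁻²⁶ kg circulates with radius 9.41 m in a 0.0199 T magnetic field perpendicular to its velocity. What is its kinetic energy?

KE ≈ 6.32×10⁻¹⁵ J

v = |q|Br/m, then KE = ½mv² = (qBr)²/(2m).
v = (1.6×10⁻¹⁹)(0.0199)(9.41)/7.1×10⁻²⁶ ≈ 4.220×10⁵ m/s.
KE = ½(7.1×10⁻²⁶)(4.220×10⁵)² ≈ 6.32×10⁻¹⁵ J.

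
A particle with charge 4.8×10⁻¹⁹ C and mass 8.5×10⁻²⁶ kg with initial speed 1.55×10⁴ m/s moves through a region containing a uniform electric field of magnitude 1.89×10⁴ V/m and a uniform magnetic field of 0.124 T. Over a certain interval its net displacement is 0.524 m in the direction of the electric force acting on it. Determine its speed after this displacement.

B does no work; ΔKE = |q|E d.
½mv_f² = ½mv₀² + |q|Ed = ½(8.5×10⁻²⁶)(1.55×10⁴)² + (4.8×10⁻¹⁹)(1.89×10⁴)(0.524) ≈ 1.021×10⁻¹⁷ J + 4.754×10⁻¹⁵ J ≈ 4.764×10⁻¹⁵ J.
v_f = √(2·4.764×10⁻¹⁵/8.5×10⁻²⁶) ≈ 3.35×10⁵ m/s.

v_f ≈ 3.35×10⁵ m/s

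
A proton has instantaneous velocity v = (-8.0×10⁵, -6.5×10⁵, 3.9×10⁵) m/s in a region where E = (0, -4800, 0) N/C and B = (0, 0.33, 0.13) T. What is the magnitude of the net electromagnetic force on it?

|F| ≈ 5.66×10⁻¹⁴ N

v×B = (-2.13×10⁵, 1.04×10⁵, -2.64×10⁵) N/C.
E + v×B = (-2.13×10⁵, 9.92×10⁴, -2.64×10⁵) N/C.
F = q(E + v×B) = (1.602×10⁻¹⁹ C)·(-2.13×10⁵, 9.92×10⁴, -2.64×10⁵) = (-3.42×10⁻¹⁴, 1.59×10⁻¹⁴, -4.23×10⁻¹⁴) N.
|F| = 5.66×10⁻¹⁴ N.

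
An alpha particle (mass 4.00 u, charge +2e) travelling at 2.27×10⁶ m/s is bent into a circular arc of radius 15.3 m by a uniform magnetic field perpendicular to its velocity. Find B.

From |q|vB = mv²/r, B = mv/(|q|r).
B = (6.644×10⁻²⁷)(2.27×10⁶)/((3.204×10⁻¹⁹)(15.3)) ≈ 3.08×10⁻³ T.

B ≈ 3.08×10⁻³ T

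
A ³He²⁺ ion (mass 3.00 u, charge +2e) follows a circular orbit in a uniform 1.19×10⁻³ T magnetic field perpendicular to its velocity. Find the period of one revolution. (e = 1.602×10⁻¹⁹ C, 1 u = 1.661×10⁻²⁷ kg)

The cyclotron period depends only on m, q, B: T = 2πm/(|q|B).
T = 2π(4.983×10⁻²⁷)/((3.204×10⁻¹⁹)(1.19×10⁻³)) ≈ 8.21×10⁻⁵ s.

T ≈ 8.21×10⁻⁵ s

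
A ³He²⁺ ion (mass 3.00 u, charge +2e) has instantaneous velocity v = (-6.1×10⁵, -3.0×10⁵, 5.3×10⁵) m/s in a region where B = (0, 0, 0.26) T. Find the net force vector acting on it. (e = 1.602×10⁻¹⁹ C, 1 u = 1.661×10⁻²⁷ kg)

F ≈ (-2.50×10⁻¹⁴, 5.08×10⁻¹⁴, 0) N

v×B = (-7.80×10⁴, 1.59×10⁵, 0) N/C.
F = q v×B = (3.204×10⁻¹⁹ C)·(-7.80×10⁴, 1.59×10⁵, 0) = (-2.50×10⁻¹⁴, 5.08×10⁻¹⁴, 0) N.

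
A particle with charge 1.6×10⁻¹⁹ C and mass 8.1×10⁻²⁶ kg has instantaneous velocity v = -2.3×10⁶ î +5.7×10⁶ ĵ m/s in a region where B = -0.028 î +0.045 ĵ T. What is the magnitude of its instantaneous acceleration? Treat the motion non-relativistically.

|a| ≈ 1.11×10¹¹ m/s²

v×B = (0, 0, 5.61×10⁴) N/C.
F = q v×B = (1.6×10⁻¹⁹ C)·(0, 0, 5.61×10⁴) = (0, 0, 8.98×10⁻¹⁵) N.
|a| = |F|/m = 8.976×10⁻¹⁵/8.1×10⁻²⁶ ≈ 1.11×10¹¹ m/s².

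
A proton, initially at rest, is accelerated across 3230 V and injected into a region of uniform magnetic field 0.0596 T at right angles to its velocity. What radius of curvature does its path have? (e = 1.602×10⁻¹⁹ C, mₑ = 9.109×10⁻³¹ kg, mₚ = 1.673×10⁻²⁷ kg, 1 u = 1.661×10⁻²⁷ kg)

r ≈ 0.138 m

Acceleration: |q|V = ½mv² ⇒ v = √(2|q|V/m) = √(2·1.602×10⁻¹⁹·3230/1.673×10⁻²⁷) ≈ 7.865×10⁵ m/s.
In the field: r = mv/(|q|B) = (1.673×10⁻²⁷)(7.865×10⁵)/((1.602×10⁻¹⁹)(0.0596)) ≈ 0.138 m.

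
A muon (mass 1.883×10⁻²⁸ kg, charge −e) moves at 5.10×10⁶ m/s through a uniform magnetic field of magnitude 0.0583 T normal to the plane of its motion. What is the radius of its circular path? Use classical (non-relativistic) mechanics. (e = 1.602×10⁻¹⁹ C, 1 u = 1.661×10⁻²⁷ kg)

r ≈ 0.103 m

The magnetic force provides the centripetal force: |q|vB = mv²/r.
r = mv/(|q|B) = (1.883×10⁻²⁸)(5.10×10⁶)/((1.602×10⁻¹⁹)(0.0583)) ≈ 0.103 m.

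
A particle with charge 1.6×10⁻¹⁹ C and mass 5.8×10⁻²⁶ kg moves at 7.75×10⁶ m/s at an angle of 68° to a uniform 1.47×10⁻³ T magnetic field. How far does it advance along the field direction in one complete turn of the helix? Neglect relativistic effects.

v∥ = v cosθ = 7.75×10⁶·cos68° ≈ 2.903×10⁶ m/s.
T = 2πm/(|q|B) = 2π(5.8×10⁻²⁶)/((1.6×10⁻¹⁹)(1.47×10⁻³)) ≈ 1.549×10⁻³ s.
pitch = v∥ T = (2.903×10⁶)(1.549×10⁻³) ≈ 4500 m.

p ≈ 4500 m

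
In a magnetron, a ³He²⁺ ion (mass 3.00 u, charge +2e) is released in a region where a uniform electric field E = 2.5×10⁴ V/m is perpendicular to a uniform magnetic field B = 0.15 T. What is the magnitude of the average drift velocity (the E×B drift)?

In crossed fields the guiding centre drifts at v_d = |E×B|/B² = E/B, independent of charge and mass.
v_d = 2.5×10⁴/0.15 = 1.7×10⁵ m/s.

v_d ≈ 1.7×10⁵ m/s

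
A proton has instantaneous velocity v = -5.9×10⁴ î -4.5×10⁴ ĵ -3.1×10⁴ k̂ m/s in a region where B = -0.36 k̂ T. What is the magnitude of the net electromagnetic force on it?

|F| ≈ 4.28×10⁻¹⁵ N

v×B = (1.62×10⁴, -2.12×10⁴, 0) N/C.
F = q v×B = (1.602×10⁻¹⁹ C)·(1.62×10⁴, -2.12×10⁴, 0) = (2.60×10⁻¹⁵, -3.40×10⁻¹⁵, 0) N.
|F| = 4.28×10⁻¹⁵ N.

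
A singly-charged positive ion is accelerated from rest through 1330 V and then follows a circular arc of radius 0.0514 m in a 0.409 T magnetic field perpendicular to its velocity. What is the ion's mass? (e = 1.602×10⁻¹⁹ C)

Combine |q|V = ½mv² and r = mv/(|q|B): eliminate v to get m = qB²r²/(2V).
m = (1.602×10⁻¹⁹)(0.409)²(0.0514)²/(2·1330) ≈ 2.66×10⁻²⁶ kg.

m ≈ 2.66×10⁻²⁶ kg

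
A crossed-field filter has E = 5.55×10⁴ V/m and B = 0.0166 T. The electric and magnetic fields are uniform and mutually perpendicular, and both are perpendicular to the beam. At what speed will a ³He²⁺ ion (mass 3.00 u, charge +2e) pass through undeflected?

Straight-line motion ⇒ electric and magnetic forces cancel, so E = vB.
v = E/B = 5.55×10⁴/0.0166 = 3.34×10⁶ m/s.

v = 3.34×10⁶ m/s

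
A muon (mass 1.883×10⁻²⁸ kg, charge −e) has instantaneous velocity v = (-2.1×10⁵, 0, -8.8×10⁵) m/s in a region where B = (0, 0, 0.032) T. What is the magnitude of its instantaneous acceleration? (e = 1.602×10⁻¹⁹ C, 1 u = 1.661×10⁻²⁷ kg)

|a| ≈ 5.72×10¹² m/s²

v×B = (0, 6720, 0) N/C.
F = q v×B = (−1.602×10⁻¹⁹ C)·(0, 6720, 0) = (0, -1.08×10⁻¹⁵, 0) N.
|a| = |F|/m = 1.077×10⁻¹⁵/1.883×10⁻²⁸ ≈ 5.72×10¹² m/s².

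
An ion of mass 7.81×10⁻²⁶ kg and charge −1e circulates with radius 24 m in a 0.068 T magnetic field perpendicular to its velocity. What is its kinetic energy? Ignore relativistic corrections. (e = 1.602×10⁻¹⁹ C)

KE ≈ 2.7×10⁶ eV

v = |q|Br/m, then KE = ½mv² = (qBr)²/(2m).
v = (1.602×10⁻¹⁹)(0.068)(24)/7.81×10⁻²⁶ ≈ 3.348×10⁶ m/s.
KE = ½(7.81×10⁻²⁶)(3.348×10⁶)² ≈ 4.4×10⁻¹³ J = 2.7×10⁶ eV.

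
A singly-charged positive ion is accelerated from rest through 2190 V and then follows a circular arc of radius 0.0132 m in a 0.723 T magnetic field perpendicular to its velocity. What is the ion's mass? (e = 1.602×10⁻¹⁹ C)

m ≈ 3.33×10⁻²⁷ kg

Combine |q|V = ½mv² and r = mv/(|q|B): eliminate v to get m = qB²r²/(2V).
m = (1.602×10⁻¹⁹)(0.723)²(0.0132)²/(2·2190) ≈ 3.33×10⁻²⁷ kg.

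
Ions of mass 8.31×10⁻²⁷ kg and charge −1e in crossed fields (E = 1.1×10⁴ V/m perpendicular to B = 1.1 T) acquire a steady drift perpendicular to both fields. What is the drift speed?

The E×B drift speed is v_d = E/B.
v_d = 1.1×10⁴/1.1 = 1.0×10⁴ m/s.

v_d ≈ 1.0×10⁴ m/s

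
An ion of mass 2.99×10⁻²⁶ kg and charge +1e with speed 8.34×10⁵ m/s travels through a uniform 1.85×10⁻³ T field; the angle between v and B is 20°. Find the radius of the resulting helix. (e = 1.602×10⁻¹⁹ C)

v⊥ = v sinθ = 8.34×10⁵·sin20° ≈ 2.852×10⁵ m/s.
r = m v⊥/(|q|B) = (2.99×10⁻²⁶)(2.852×10⁵)/((1.602×10⁻¹⁹)(1.85×10⁻³)) ≈ 28.8 m.

r ≈ 28.8 m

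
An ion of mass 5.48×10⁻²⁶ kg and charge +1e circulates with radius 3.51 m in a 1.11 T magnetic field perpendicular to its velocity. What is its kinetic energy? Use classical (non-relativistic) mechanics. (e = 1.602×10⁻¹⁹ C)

KE ≈ 2.22×10⁷ eV

v = |q|Br/m, then KE = ½mv² = (qBr)²/(2m).
v = (1.602×10⁻¹⁹)(1.11)(3.51)/5.48×10⁻²⁶ ≈ 1.139×10⁷ m/s.
KE = ½(5.48×10⁻²⁶)(1.139×10⁷)² ≈ 3.55×10⁻¹² J = 2.22×10⁷ eV.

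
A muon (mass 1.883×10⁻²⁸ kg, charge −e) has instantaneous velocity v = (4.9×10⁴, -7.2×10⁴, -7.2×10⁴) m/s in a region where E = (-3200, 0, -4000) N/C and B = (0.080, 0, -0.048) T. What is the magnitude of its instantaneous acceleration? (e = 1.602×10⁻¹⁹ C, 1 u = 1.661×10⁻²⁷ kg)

v×B = (3460, -3410, 5760) N/C.
E + v×B = (256, -3410, 1760) N/C.
F = q(E + v×B) = (−1.602×10⁻¹⁹ C)·(256, -3410, 1760) = (-4.10×10⁻¹⁷, 5.46×10⁻¹⁶, -2.82×10⁻¹⁶) N.
|a| = |F|/m = 6.158×10⁻¹⁶/1.883×10⁻²⁸ ≈ 3.27×10¹² m/s².

|a| ≈ 3.27×10¹² m/s²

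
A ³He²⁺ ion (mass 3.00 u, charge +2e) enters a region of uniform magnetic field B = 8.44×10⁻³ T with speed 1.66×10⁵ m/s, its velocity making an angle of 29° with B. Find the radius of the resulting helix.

r ≈ 0.148 m

v⊥ = v sinθ = 1.66×10⁵·sin29° ≈ 8.048×10⁴ m/s.
r = m v⊥/(|q|B) = (4.983×10⁻²⁷)(8.048×10⁴)/((3.204×10⁻¹⁹)(8.44×10⁻³)) ≈ 0.148 m.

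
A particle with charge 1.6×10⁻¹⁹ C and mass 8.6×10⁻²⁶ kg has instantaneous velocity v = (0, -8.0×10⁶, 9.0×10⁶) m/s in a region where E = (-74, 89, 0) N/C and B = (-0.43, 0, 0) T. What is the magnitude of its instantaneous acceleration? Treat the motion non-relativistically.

v×B = (0, -3.87×10⁶, -3.44×10⁶) N/C.
E + v×B = (-74.0, -3.87×10⁶, -3.44×10⁶) N/C.
F = q(E + v×B) = (1.6×10⁻¹⁹ C)·(-74.0, -3.87×10⁶, -3.44×10⁶) = (-1.18×10⁻¹⁷, -6.19×10⁻¹³, -5.50×10⁻¹³) N.
|a| = |F|/m = 8.285×10⁻¹³/8.6×10⁻²⁶ ≈ 9.63×10¹² m/s².

|a| ≈ 9.63×10¹² m/s²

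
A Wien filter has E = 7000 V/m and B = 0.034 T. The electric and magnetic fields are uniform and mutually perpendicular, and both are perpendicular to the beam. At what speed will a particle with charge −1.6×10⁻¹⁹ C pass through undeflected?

For undeflected motion the electric and magnetic forces balance: qE = qvB.
v = E/B = 7000/0.034 = 2.1×10⁵ m/s.

v = 2.1×10⁵ m/s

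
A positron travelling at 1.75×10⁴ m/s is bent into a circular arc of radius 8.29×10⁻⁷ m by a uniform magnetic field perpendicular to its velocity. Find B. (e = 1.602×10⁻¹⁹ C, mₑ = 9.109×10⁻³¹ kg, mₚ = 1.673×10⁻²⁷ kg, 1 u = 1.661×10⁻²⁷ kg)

From |q|vB = mv²/r, B = mv/(|q|r).
B = (9.109×10⁻³¹)(1.75×10⁴)/((1.602×10⁻¹⁹)(8.29×10⁻⁷)) ≈ 0.120 T.

B ≈ 0.120 T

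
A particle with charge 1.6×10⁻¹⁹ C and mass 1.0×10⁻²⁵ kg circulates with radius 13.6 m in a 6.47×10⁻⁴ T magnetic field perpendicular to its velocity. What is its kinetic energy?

KE ≈ 9.91×10⁻¹⁸ J

v = |q|Br/m, then KE = ½mv² = (qBr)²/(2m).
v = (1.6×10⁻¹⁹)(6.47×10⁻⁴)(13.6)/1.0×10⁻²⁵ ≈ 1.408×10⁴ m/s.
KE = ½(1.0×10⁻²⁵)(1.408×10⁴)² ≈ 9.91×10⁻¹⁸ J.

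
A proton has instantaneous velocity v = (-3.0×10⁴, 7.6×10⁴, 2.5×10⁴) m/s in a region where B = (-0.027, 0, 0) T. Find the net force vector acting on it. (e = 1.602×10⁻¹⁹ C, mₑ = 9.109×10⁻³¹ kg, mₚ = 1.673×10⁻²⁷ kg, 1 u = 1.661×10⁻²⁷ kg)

F ≈ (0, -1.08×10⁻¹⁶, 3.29×10⁻¹⁶) N

v×B = (0, -675, 2050) N/C.
F = q v×B = (1.602×10⁻¹⁹ C)·(0, -675, 2050) = (0, -1.08×10⁻¹⁶, 3.29×10⁻¹⁶) N.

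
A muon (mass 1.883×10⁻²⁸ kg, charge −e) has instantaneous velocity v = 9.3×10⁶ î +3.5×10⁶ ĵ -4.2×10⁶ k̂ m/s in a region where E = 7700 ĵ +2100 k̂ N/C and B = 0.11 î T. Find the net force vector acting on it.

v×B = (0, -4.62×10⁵, -3.85×10⁵) N/C.
E + v×B = (0, -4.54×10⁵, -3.83×10⁵) N/C.
F = q(E + v×B) = (−1.602×10⁻¹⁹ C)·(0, -4.54×10⁵, -3.83×10⁵) = (0, 7.28×10⁻¹⁴, 6.13×10⁻¹⁴) N.

F ≈ (0, 7.28×10⁻¹⁴, 6.13×10⁻¹⁴) N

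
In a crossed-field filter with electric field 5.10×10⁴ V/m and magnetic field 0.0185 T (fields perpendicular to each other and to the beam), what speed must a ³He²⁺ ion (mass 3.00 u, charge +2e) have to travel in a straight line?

v = 2.76×10⁶ m/s

Straight-line motion ⇒ electric and magnetic forces cancel, so E = vB.
v = E/B = 5.10×10⁴/0.0185 = 2.76×10⁶ m/s.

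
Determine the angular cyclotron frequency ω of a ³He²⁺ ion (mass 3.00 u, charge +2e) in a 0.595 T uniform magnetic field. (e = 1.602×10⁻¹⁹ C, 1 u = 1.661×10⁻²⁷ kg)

ω ≈ 3.83×10⁷ rad/s

ω = |q|B/m.
ω = (3.204×10⁻¹⁹)(0.595)/4.983×10⁻²⁷ ≈ 3.83×10⁷ rad/s.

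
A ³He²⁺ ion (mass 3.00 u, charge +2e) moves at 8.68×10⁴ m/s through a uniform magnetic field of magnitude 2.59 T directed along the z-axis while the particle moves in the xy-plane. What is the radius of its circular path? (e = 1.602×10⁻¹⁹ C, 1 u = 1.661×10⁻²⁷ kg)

r ≈ 5.21×10⁻⁴ m

The magnetic force provides the centripetal force: |q|vB = mv²/r.
r = mv/(|q|B) = (4.983×10⁻²⁷)(8.68×10⁴)/((3.204×10⁻¹⁹)(2.59)) ≈ 5.21×10⁻⁴ m.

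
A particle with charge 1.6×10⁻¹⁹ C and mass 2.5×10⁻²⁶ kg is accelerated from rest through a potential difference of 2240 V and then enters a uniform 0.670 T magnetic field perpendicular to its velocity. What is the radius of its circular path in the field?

Acceleration: |q|V = ½mv² ⇒ v = √(2|q|V/m) = √(2·1.6×10⁻¹⁹·2240/2.5×10⁻²⁶) ≈ 1.693×10⁵ m/s.
In the field: r = mv/(|q|B) = (2.5×10⁻²⁶)(1.693×10⁵)/((1.6×10⁻¹⁹)(0.670)) ≈ 0.0395 m.

r ≈ 0.0395 m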